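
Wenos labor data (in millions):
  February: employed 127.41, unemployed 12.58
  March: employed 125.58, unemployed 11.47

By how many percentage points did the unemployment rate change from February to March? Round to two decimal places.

February: labor force = 127.41 + 12.58 = 139.99; u = 12.58/139.99 = 8.99%.
March: labor force = 125.58 + 11.47 = 137.05; u = 11.47/137.05 = 8.37%.
Change = 8.37% − 8.99% = −0.62 pp.

The unemployment rate changed by −0.62 percentage points.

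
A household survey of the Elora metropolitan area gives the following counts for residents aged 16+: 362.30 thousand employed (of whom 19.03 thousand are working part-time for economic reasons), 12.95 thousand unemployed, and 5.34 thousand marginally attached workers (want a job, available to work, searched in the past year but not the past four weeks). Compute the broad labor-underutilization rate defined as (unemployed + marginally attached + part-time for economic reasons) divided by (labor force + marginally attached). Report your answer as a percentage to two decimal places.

Labor force = 362.30 + 12.95 = 375.25 thousand.
Numerator = 12.95 + 5.34 + 19.03 = 37.32 thousand.
Denominator = 375.25 + 5.34 = 380.59 thousand.
Broad rate = 37.32 / 380.59 = 9.81%.

Broad underutilization rate ≈ 9.81%.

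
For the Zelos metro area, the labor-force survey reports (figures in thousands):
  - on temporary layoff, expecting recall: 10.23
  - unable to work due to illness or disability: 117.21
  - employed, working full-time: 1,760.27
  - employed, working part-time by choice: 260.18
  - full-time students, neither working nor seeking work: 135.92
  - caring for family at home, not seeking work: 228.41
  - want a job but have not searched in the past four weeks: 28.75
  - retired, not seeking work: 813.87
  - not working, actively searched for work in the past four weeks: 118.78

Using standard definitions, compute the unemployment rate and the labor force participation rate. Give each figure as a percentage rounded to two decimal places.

Unemployment rate ≈ 6.00%; labor force participation rate ≈ 61.88%.

Employed = 1,760.27 + 260.18 = 2,020.45 thousand.
Unemployed = 10.23 + 118.78 = 129.01 thousand (jobless and actively searching, or on temporary layoff).
Labor force = 2,020.45 + 129.01 = 2,149.46 thousand.
Not in labor force = 117.21 + 135.92 + 228.41 + 28.75 + 813.87 = 1,324.16 thousand (those not working and not actively searching are outside the labor force — including those who want a job but have given up searching).
Civilian working-age population = 2,149.46 + 1,324.16 = 3,473.62 thousand.
Unemployment rate = 129.01 / 2,149.46 = 6.00%.
Labor force participation rate = 2,149.46 / 3,473.62 = 61.88%.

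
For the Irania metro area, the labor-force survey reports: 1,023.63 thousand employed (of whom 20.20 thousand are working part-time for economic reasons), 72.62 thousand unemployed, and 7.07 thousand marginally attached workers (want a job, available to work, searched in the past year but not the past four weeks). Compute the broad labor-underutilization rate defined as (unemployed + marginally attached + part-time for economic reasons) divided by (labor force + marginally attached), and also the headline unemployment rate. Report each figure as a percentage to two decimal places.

Labor force = 1,023.63 + 72.62 = 1,096.25 thousand.
Numerator = 72.62 + 7.07 + 20.20 = 99.89 thousand.
Denominator = 1,096.25 + 7.07 = 1,103.32 thousand.
Broad rate = 99.89 / 1,103.32 = 9.05%.
Headline unemployment rate = 72.62 / 1,096.25 = 6.62%.

Broad underutilization rate ≈ 9.05%; headline unemployment rate ≈ 6.62%.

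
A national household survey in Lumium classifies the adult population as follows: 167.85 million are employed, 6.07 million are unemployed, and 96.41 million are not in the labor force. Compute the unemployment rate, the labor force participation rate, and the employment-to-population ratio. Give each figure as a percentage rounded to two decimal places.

Unemployment rate ≈ 3.49%; labor force participation rate ≈ 64.34%; employment-population ratio ≈ 62.09%.

Labor force = employed + unemployed = 167.85 + 6.07 = 173.92 million.
Working-age population = 173.92 + 96.41 = 270.33 million.
Unemployment rate = 6.07 / 173.92 = 3.49%.
Labor force participation rate = 173.92 / 270.33 = 64.34%.
Employment-population ratio = 167.85 / 270.33 = 62.09%.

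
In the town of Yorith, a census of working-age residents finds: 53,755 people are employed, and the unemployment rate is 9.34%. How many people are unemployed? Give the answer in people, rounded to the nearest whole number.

Let U be the number unemployed. The labor force is E + U, and U/(E+U) = 0.0934.
So U = 0.0934 × 53,755 / (1 − 0.0934) = 5020.72 / 0.9066 ≈ 5,538.

About 5,538 are unemployed.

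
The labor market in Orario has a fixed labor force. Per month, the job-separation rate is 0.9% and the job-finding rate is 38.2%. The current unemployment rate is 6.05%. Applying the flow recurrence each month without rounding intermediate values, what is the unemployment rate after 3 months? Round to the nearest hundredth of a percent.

Unemployment rate after three months ≈ 3.15%.

With a fixed labor force, u_{t+1} = u_t + s·(1−u_t) − f·u_t = u_t·(1−s−f) + s.
Here 1−s−f = 0.609 and s = 0.009.
u_1 = 0.060500 × 0.609 + 0.009 = 0.045844.
u_2 = 0.045844 × 0.609 + 0.009 = 0.036919.
u_3 = 0.036919 × 0.609 + 0.009 = 0.031484.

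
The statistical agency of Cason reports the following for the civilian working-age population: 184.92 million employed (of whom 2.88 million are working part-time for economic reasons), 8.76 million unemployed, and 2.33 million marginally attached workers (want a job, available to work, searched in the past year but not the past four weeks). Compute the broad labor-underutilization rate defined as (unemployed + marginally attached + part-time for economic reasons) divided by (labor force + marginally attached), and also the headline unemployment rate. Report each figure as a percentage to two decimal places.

Broad underutilization rate ≈ 7.13%; headline unemployment rate ≈ 4.52%.

Labor force = 184.92 + 8.76 = 193.68 million.
Numerator = 8.76 + 2.33 + 2.88 = 13.97 million.
Denominator = 193.68 + 2.33 = 196.01 million.
Broad rate = 13.97 / 196.01 = 7.13%.
Headline unemployment rate = 8.76 / 193.68 = 4.52%.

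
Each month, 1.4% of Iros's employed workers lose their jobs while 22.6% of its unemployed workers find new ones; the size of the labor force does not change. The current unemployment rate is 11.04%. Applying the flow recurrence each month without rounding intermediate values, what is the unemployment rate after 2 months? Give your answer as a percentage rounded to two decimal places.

With a fixed labor force, u_{t+1} = u_t + s·(1−u_t) − f·u_t = u_t·(1−s−f) + s.
Here 1−s−f = 0.760 and s = 0.014.
u_1 = 0.110400 × 0.760 + 0.014 = 0.097904.
u_2 = 0.097904 × 0.760 + 0.014 = 0.088407.

Unemployment rate after two months ≈ 8.84%.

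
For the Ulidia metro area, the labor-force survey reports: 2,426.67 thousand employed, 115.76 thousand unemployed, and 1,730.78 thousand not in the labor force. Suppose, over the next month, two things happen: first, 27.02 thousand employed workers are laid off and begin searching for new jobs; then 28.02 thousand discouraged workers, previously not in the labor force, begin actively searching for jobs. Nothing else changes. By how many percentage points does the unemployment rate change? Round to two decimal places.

Initially, labor force = 2,426.67 + 115.76 = 2,542.43 thousand, so u = 115.76/2,542.43 = 4.55%.
After the first change, employed falls and unemployed rises by 27.02; labor force unchanged → E = 2,399.65, U = 142.78, labor force = 2,542.43 thousand.
After the second change, unemployed and labor force both rise by 28.02 → E = 2,399.65, U = 170.80, labor force = 2,570.45 thousand.
New unemployment rate = 170.80 / 2,570.45 = 6.64%.
Change = 6.64% − 4.55% = +2.09 percentage points.

The unemployment rate changes by +2.09 percentage points.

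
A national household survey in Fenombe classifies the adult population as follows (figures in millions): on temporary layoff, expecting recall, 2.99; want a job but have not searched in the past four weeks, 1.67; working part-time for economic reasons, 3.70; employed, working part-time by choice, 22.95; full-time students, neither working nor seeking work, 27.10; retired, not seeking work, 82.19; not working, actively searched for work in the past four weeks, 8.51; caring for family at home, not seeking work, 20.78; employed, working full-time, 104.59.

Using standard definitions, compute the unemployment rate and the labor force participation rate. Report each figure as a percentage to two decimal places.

Employed = 3.70 + 22.95 + 104.59 = 131.24 million (anyone who worked, including part-time for economic reasons, counts as employed).
Unemployed = 2.99 + 8.51 = 11.50 million (jobless and actively searching, or on temporary layoff).
Labor force = 131.24 + 11.50 = 142.74 million.
Not in labor force = 1.67 + 27.10 + 82.19 + 20.78 = 131.74 million (those not working and not actively searching are outside the labor force — including those who want a job but have given up searching).
Civilian working-age population = 142.74 + 131.74 = 274.48 million.
Unemployment rate = 11.50 / 142.74 = 8.06%.
Labor force participation rate = 142.74 / 274.48 = 52.00%.

Unemployment rate ≈ 8.06%; labor force participation rate ≈ 52.00%.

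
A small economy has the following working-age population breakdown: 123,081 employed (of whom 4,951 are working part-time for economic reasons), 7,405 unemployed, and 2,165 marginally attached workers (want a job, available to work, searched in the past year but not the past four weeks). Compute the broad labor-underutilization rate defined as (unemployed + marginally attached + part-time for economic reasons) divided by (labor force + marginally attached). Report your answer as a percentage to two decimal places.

Labor force = 123,081 + 7,405 = 130,486.
Numerator = 7,405 + 2,165 + 4,951 = 14,521.
Denominator = 130,486 + 2,165 = 132,651.
Broad rate = 14,521 / 132,651 = 10.95%.

Broad underutilization rate ≈ 10.95%.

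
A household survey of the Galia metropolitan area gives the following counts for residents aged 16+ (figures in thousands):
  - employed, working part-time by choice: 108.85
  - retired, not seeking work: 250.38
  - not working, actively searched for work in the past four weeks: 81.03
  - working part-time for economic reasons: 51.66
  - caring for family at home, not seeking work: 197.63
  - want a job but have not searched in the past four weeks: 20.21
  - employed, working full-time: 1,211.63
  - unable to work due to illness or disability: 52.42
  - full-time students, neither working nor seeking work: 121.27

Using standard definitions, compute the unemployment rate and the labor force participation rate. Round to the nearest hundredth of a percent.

Employed = 108.85 + 51.66 + 1,211.63 = 1,372.14 thousand (anyone who worked, including part-time for economic reasons, counts as employed).
Unemployed = 81.03 thousand.
Labor force = 1,372.14 + 81.03 = 1,453.17 thousand.
Not in labor force = 250.38 + 197.63 + 20.21 + 52.42 + 121.27 = 641.91 thousand (those not working and not actively searching are outside the labor force — including those who want a job but have given up searching).
Civilian working-age population = 1,453.17 + 641.91 = 2,095.08 thousand.
Unemployment rate = 81.03 / 1,453.17 = 5.58%.
Labor force participation rate = 1,453.17 / 2,095.08 = 69.36%.

Unemployment rate ≈ 5.58%; labor force participation rate ≈ 69.36%.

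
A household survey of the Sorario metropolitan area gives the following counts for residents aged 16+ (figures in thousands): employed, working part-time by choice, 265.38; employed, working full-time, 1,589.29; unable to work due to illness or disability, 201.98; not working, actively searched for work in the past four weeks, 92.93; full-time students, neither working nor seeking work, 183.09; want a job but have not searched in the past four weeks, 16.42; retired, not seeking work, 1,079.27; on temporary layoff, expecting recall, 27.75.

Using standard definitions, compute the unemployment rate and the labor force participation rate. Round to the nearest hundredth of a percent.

Employed = 265.38 + 1,589.29 = 1,854.67 thousand.
Unemployed = 92.93 + 27.75 = 120.68 thousand (jobless and actively searching, or on temporary layoff).
Labor force = 1,854.67 + 120.68 = 1,975.35 thousand.
Not in labor force = 201.98 + 183.09 + 16.42 + 1,079.27 = 1,480.76 thousand (those not working and not actively searching are outside the labor force — including those who want a job but have given up searching).
Civilian working-age population = 1,975.35 + 1,480.76 = 3,456.11 thousand.
Unemployment rate = 120.68 / 1,975.35 = 6.11%.
Labor force participation rate = 1,975.35 / 3,456.11 = 57.16%.

Unemployment rate ≈ 6.11%; labor force participation rate ≈ 57.16%.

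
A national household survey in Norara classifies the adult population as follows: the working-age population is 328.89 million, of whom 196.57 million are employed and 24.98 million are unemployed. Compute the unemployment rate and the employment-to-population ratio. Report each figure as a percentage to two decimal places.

Unemployment rate ≈ 11.28%; employment-population ratio ≈ 59.77%.

Labor force = employed + unemployed = 196.57 + 24.98 = 221.55 million.
Unemployment rate = 24.98 / 221.55 = 11.28%.
Employment-population ratio = 196.57 / 328.89 = 59.77%.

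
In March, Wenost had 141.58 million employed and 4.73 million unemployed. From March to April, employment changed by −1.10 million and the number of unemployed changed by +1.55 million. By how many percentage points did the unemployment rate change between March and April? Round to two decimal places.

The unemployment rate changed by +1.05 percentage points.

March: labor force = 141.58 + 4.73 = 146.31; u = 4.73/146.31 = 3.23%.
April: labor force = 140.48 + 6.28 = 146.76; u = 6.28/146.76 = 4.28%.
Change = 4.28% − 3.23% = +1.05 pp.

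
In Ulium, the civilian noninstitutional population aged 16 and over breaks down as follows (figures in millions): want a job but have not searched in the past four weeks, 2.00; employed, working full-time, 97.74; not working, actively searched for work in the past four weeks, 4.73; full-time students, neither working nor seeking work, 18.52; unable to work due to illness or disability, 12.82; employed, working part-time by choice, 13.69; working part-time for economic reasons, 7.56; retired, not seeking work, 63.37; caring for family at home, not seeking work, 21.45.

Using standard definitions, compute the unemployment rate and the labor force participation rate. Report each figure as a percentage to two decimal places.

Employed = 97.74 + 13.69 + 7.56 = 118.99 million (anyone who worked, including part-time for economic reasons, counts as employed).
Unemployed = 4.73 million.
Labor force = 118.99 + 4.73 = 123.72 million.
Not in labor force = 2.00 + 18.52 + 12.82 + 63.37 + 21.45 = 118.16 million (those not working and not actively searching are outside the labor force — including those who want a job but have given up searching).
Civilian working-age population = 123.72 + 118.16 = 241.88 million.
Unemployment rate = 4.73 / 123.72 = 3.82%.
Labor force participation rate = 123.72 / 241.88 = 51.15%.

Unemployment rate ≈ 3.82%; labor force participation rate ≈ 51.15%.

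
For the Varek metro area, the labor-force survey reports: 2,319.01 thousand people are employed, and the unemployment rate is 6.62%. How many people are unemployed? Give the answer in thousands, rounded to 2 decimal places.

Let U be the number unemployed. The labor force is E + U, and U/(E+U) = 0.0662.
So U = 0.0662 × 2,319.01 / (1 − 0.0662) = 153.5185 / 0.9338 ≈ 164.40 thousand.

About 164.40 thousand are unemployed.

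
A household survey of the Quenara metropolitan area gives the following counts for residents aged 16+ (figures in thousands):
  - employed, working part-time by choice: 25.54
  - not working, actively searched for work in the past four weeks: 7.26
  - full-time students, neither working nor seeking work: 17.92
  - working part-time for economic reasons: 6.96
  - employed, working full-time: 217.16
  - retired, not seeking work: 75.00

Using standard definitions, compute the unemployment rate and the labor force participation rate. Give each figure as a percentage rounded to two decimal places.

Unemployment rate ≈ 2.83%; labor force participation rate ≈ 73.44%.

Employed = 25.54 + 6.96 + 217.16 = 249.66 thousand (anyone who worked, including part-time for economic reasons, counts as employed).
Unemployed = 7.26 thousand.
Labor force = 249.66 + 7.26 = 256.92 thousand.
Not in labor force = 17.92 + 75.00 = 92.92 thousand (those not working and not actively searching are outside the labor force).
Civilian working-age population = 256.92 + 92.92 = 349.84 thousand.
Unemployment rate = 7.26 / 256.92 = 2.83%.
Labor force participation rate = 256.92 / 349.84 = 73.44%.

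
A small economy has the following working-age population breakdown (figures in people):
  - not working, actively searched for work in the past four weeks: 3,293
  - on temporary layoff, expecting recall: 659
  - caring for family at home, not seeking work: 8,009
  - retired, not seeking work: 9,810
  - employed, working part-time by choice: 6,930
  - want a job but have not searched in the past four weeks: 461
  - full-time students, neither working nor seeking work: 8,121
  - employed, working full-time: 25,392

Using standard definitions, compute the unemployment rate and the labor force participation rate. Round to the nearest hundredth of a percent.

Employed = 6,930 + 25,392 = 32,322.
Unemployed = 3,293 + 659 = 3,952 (jobless and actively searching, or on temporary layoff).
Labor force = 32,322 + 3,952 = 36,274.
Not in labor force = 8,009 + 9,810 + 461 + 8,121 = 26,401 (those not working and not actively searching are outside the labor force — including those who want a job but have given up searching).
Civilian working-age population = 36,274 + 26,401 = 62,675.
Unemployment rate = 3,952 / 36,274 = 10.89%.
Labor force participation rate = 36,274 / 62,675 = 57.88%.

Unemployment rate ≈ 10.89%; labor force participation rate ≈ 57.88%.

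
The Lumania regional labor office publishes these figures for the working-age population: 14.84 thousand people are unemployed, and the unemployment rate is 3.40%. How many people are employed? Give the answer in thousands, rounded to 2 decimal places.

About 421.63 thousand are employed.

Labor force = U / u = 14.84 / 0.0340 ≈ 436.47 thousand.
Employed = labor force − unemployed = 436.47 − 14.84 = 421.63 thousand.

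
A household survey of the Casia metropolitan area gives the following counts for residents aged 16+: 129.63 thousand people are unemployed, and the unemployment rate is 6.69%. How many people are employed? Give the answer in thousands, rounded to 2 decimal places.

Labor force = U / u = 129.63 / 0.0669 ≈ 1,937.67 thousand.
Employed = labor force − unemployed = 1,937.67 − 129.63 = 1,808.04 thousand.

About 1,808.04 thousand are employed.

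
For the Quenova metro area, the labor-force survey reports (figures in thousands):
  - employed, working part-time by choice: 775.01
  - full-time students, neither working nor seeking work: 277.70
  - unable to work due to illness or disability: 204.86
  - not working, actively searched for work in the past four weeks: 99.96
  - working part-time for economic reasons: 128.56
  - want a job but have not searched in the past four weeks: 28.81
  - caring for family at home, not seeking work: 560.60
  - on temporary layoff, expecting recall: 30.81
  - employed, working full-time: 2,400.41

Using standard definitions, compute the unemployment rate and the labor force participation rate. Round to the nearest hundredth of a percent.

Employed = 775.01 + 128.56 + 2,400.41 = 3,303.98 thousand (anyone who worked, including part-time for economic reasons, counts as employed).
Unemployed = 99.96 + 30.81 = 130.77 thousand (jobless and actively searching, or on temporary layoff).
Labor force = 3,303.98 + 130.77 = 3,434.75 thousand.
Not in labor force = 277.70 + 204.86 + 28.81 + 560.60 = 1,071.97 thousand (those not working and not actively searching are outside the labor force — including those who want a job but have given up searching).
Civilian working-age population = 3,434.75 + 1,071.97 = 4,506.72 thousand.
Unemployment rate = 130.77 / 3,434.75 = 3.81%.
Labor force participation rate = 3,434.75 / 4,506.72 = 76.21%.

Unemployment rate ≈ 3.81%; labor force participation rate ≈ 76.21%.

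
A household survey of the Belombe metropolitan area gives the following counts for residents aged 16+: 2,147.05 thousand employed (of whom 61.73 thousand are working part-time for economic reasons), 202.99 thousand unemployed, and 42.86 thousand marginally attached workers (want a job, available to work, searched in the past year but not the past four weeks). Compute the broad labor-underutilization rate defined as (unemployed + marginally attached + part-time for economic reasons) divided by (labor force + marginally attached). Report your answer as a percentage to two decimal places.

Broad underutilization rate ≈ 12.85%.

Labor force = 2,147.05 + 202.99 = 2,350.04 thousand.
Numerator = 202.99 + 42.86 + 61.73 = 307.58 thousand.
Denominator = 2,350.04 + 42.86 = 2,392.90 thousand.
Broad rate = 307.58 / 2,392.90 = 12.85%.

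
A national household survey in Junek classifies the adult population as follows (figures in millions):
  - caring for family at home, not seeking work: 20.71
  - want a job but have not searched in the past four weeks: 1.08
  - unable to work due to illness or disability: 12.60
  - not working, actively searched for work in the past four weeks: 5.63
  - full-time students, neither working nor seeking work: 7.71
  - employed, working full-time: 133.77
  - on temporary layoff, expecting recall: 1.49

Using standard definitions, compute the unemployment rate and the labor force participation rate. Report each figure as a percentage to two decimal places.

Unemployment rate ≈ 5.05%; labor force participation rate ≈ 76.99%.

Employed = 133.77 million.
Unemployed = 5.63 + 1.49 = 7.12 million (jobless and actively searching, or on temporary layoff).
Labor force = 133.77 + 7.12 = 140.89 million.
Not in labor force = 20.71 + 1.08 + 12.60 + 7.71 = 42.10 million (those not working and not actively searching are outside the labor force — including those who want a job but have given up searching).
Civilian working-age population = 140.89 + 42.10 = 182.99 million.
Unemployment rate = 7.12 / 140.89 = 5.05%.
Labor force participation rate = 140.89 / 182.99 = 76.99%.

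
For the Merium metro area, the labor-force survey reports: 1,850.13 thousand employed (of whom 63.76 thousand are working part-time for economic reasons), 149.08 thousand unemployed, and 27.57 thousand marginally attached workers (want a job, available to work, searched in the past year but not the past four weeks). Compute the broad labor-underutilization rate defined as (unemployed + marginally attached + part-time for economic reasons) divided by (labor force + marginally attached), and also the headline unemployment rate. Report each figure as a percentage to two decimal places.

Broad underutilization rate ≈ 11.86%; headline unemployment rate ≈ 7.46%.

Labor force = 1,850.13 + 149.08 = 1,999.21 thousand.
Numerator = 149.08 + 27.57 + 63.76 = 240.41 thousand.
Denominator = 1,999.21 + 27.57 = 2,026.78 thousand.
Broad rate = 240.41 / 2,026.78 = 11.86%.
Headline unemployment rate = 149.08 / 1,999.21 = 7.46%.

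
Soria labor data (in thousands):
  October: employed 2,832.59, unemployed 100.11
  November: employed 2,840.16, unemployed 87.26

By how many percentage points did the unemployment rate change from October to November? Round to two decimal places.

October: labor force = 2,832.59 + 100.11 = 2,932.70; u = 100.11/2,932.70 = 3.41%.
November: labor force = 2,840.16 + 87.26 = 2,927.42; u = 87.26/2,927.42 = 2.98%.
Change = 2.98% − 3.41% = −0.43 pp.

The unemployment rate changed by −0.43 percentage points.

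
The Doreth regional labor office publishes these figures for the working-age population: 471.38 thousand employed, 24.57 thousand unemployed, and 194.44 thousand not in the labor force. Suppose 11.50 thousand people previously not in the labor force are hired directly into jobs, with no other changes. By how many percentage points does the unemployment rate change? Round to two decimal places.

Initially, labor force = 471.38 + 24.57 = 495.95 thousand, so u = 24.57/495.95 = 4.95%.
After the change, employed and labor force both rise by 11.50; unemployed unchanged → E = 482.88, U = 24.57, labor force = 507.45 thousand.
New unemployment rate = 24.57 / 507.45 = 4.84%.
Change = 4.84% − 4.95% = −0.11 percentage points.

The unemployment rate changes by −0.11 percentage points.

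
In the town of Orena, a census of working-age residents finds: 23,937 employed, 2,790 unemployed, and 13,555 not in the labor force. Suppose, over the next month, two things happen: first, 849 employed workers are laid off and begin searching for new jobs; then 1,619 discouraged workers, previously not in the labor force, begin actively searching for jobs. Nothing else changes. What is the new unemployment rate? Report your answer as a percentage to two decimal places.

New unemployment rate ≈ 18.55%.

Initially, labor force = 23,937 + 2,790 = 26,727, so u = 2,790/26,727 = 10.44%.
After the first change, employed falls and unemployed rises by 849; labor force unchanged → E = 23,088, U = 3,639, labor force = 26,727.
After the second change, unemployed and labor force both rise by 1,619 → E = 23,088, U = 5,258, labor force = 28,346.
New unemployment rate = 5,258 / 28,346 = 18.55%.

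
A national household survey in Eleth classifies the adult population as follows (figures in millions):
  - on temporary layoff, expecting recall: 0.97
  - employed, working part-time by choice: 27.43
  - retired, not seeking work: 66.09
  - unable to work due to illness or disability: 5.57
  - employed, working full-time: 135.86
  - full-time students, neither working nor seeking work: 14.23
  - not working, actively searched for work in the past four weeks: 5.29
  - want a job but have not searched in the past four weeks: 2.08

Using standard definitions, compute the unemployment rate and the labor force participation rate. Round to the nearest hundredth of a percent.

Employed = 27.43 + 135.86 = 163.29 million.
Unemployed = 0.97 + 5.29 = 6.26 million (jobless and actively searching, or on temporary layoff).
Labor force = 163.29 + 6.26 = 169.55 million.
Not in labor force = 66.09 + 5.57 + 14.23 + 2.08 = 87.97 million (those not working and not actively searching are outside the labor force — including those who want a job but have given up searching).
Civilian working-age population = 169.55 + 87.97 = 257.52 million.
Unemployment rate = 6.26 / 169.55 = 3.69%.
Labor force participation rate = 169.55 / 257.52 = 65.84%.

Unemployment rate ≈ 3.69%; labor force participation rate ≈ 65.84%.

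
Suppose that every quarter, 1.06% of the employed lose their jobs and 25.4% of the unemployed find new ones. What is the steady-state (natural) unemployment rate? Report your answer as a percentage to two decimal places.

Steady-state unemployment rate ≈ 4.01%.

At steady state the flows balance: s·E = f·U, so U/(E+U) = s/(s+f).
u* = 1.06 / (1.06 + 25.4) = 1.06 / 26.46 = 4.01%.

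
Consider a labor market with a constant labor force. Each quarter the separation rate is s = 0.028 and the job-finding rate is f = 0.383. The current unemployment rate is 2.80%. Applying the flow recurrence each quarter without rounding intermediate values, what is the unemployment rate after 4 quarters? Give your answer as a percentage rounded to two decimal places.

Unemployment rate after four quarters ≈ 6.33%.

With a fixed labor force, u_{t+1} = u_t + s·(1−u_t) − f·u_t = u_t·(1−s−f) + s.
Here 1−s−f = 0.589 and s = 0.028.
u_1 = 0.028000 × 0.589 + 0.028 = 0.044492.
u_2 = 0.044492 × 0.589 + 0.028 = 0.054206.
u_3 = 0.054206 × 0.589 + 0.028 = 0.059927.
u_4 = 0.059927 × 0.589 + 0.028 = 0.063297.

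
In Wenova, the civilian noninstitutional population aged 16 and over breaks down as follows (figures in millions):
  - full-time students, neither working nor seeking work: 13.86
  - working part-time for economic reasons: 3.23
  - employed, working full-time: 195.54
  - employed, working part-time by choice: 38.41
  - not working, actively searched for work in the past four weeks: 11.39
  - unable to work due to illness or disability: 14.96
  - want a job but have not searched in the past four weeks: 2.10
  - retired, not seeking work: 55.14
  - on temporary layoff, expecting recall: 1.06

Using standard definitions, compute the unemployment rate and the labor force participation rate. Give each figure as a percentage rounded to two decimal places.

Employed = 3.23 + 195.54 + 38.41 = 237.18 million (anyone who worked, including part-time for economic reasons, counts as employed).
Unemployed = 11.39 + 1.06 = 12.45 million (jobless and actively searching, or on temporary layoff).
Labor force = 237.18 + 12.45 = 249.63 million.
Not in labor force = 13.86 + 14.96 + 2.10 + 55.14 = 86.06 million (those not working and not actively searching are outside the labor force — including those who want a job but have given up searching).
Civilian working-age population = 249.63 + 86.06 = 335.69 million.
Unemployment rate = 12.45 / 249.63 = 4.99%.
Labor force participation rate = 249.63 / 335.69 = 74.36%.

Unemployment rate ≈ 4.99%; labor force participation rate ≈ 74.36%.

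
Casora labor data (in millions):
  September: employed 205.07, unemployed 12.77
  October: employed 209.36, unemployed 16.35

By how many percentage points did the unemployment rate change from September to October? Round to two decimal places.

The unemployment rate changed by +1.38 percentage points.

September: labor force = 205.07 + 12.77 = 217.84; u = 12.77/217.84 = 5.86%.
October: labor force = 209.36 + 16.35 = 225.71; u = 16.35/225.71 = 7.24%.
Change = 7.24% − 5.86% = +1.38 pp.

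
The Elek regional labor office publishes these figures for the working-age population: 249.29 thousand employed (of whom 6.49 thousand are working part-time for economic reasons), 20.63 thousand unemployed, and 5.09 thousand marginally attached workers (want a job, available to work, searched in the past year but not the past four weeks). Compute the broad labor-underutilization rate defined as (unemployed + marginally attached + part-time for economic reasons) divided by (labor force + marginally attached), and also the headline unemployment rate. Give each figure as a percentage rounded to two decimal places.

Labor force = 249.29 + 20.63 = 269.92 thousand.
Numerator = 20.63 + 5.09 + 6.49 = 32.21 thousand.
Denominator = 269.92 + 5.09 = 275.01 thousand.
Broad rate = 32.21 / 275.01 = 11.71%.
Headline unemployment rate = 20.63 / 269.92 = 7.64%.

Broad underutilization rate ≈ 11.71%; headline unemployment rate ≈ 7.64%.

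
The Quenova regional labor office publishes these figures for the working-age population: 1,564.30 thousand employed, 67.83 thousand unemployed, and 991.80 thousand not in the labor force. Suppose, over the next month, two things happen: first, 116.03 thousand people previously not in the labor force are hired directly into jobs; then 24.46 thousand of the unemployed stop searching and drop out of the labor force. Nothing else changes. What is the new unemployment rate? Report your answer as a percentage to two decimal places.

New unemployment rate ≈ 2.52%.

Initially, labor force = 1,564.30 + 67.83 = 1,632.13 thousand, so u = 67.83/1,632.13 = 4.16%.
After the first change, employed and labor force both rise by 116.03; unemployed unchanged → E = 1,680.33, U = 67.83, labor force = 1,748.16 thousand.
After the second change, unemployed and labor force both fall by 24.46 → E = 1,680.33, U = 43.37, labor force = 1,723.70 thousand.
New unemployment rate = 43.37 / 1,723.70 = 2.52%.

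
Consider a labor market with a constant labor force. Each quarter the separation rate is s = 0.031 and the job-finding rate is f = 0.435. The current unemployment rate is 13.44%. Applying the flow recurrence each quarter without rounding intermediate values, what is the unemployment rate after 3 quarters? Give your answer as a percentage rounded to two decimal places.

With a fixed labor force, u_{t+1} = u_t + s·(1−u_t) − f·u_t = u_t·(1−s−f) + s.
Here 1−s−f = 0.534 and s = 0.031.
u_1 = 0.134400 × 0.534 + 0.031 = 0.102770.
u_2 = 0.102770 × 0.534 + 0.031 = 0.085879.
u_3 = 0.085879 × 0.534 + 0.031 = 0.076859.

Unemployment rate after three quarters ≈ 7.69%.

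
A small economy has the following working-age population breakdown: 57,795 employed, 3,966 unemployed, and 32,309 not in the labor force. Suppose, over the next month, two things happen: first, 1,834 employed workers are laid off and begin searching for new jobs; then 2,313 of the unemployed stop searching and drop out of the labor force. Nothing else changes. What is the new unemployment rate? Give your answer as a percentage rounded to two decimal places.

New unemployment rate ≈ 5.87%.

Initially, labor force = 57,795 + 3,966 = 61,761, so u = 3,966/61,761 = 6.42%.
After the first change, employed falls and unemployed rises by 1,834; labor force unchanged → E = 55,961, U = 5,800, labor force = 61,761.
After the second change, unemployed and labor force both fall by 2,313 → E = 55,961, U = 3,487, labor force = 59,448.
New unemployment rate = 3,487 / 59,448 = 5.87%.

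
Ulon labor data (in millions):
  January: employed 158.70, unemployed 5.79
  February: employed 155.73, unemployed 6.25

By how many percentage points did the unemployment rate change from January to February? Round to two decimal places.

January: labor force = 158.70 + 5.79 = 164.49; u = 5.79/164.49 = 3.52%.
February: labor force = 155.73 + 6.25 = 161.98; u = 6.25/161.98 = 3.86%.
Change = 3.86% − 3.52% = +0.34 pp.

The unemployment rate changed by +0.34 percentage points.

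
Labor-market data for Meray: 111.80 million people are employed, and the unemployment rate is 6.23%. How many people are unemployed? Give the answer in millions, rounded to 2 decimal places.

Let U be the number unemployed. The labor force is E + U, and U/(E+U) = 0.0623.
So U = 0.0623 × 111.80 / (1 − 0.0623) = 6.9651 / 0.9377 ≈ 7.43 million.

About 7.43 million are unemployed.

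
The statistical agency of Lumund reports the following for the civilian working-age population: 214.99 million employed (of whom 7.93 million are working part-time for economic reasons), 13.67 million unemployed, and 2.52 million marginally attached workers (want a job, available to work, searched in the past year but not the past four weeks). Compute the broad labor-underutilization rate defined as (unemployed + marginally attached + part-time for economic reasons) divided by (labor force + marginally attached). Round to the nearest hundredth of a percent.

Broad underutilization rate ≈ 10.43%.

Labor force = 214.99 + 13.67 = 228.66 million.
Numerator = 13.67 + 2.52 + 7.93 = 24.12 million.
Denominator = 228.66 + 2.52 = 231.18 million.
Broad rate = 24.12 / 231.18 = 10.43%.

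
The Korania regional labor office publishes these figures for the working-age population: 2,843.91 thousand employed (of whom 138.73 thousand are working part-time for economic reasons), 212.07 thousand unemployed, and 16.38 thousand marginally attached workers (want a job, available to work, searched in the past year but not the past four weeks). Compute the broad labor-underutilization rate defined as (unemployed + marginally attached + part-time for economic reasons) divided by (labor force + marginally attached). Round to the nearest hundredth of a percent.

Broad underutilization rate ≈ 11.95%.

Labor force = 2,843.91 + 212.07 = 3,055.98 thousand.
Numerator = 212.07 + 16.38 + 138.73 = 367.18 thousand.
Denominator = 3,055.98 + 16.38 = 3,072.36 thousand.
Broad rate = 367.18 / 3,072.36 = 11.95%.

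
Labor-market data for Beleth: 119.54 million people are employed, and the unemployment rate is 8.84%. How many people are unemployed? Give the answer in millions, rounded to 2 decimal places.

About 11.59 million are unemployed.

Let U be the number unemployed. The labor force is E + U, and U/(E+U) = 0.0884.
So U = 0.0884 × 119.54 / (1 − 0.0884) = 10.5673 / 0.9116 ≈ 11.59 million.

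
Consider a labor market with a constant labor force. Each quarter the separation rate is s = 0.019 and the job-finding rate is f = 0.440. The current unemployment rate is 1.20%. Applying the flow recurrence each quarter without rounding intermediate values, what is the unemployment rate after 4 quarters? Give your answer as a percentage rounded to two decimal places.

Unemployment rate after four quarters ≈ 3.89%.

With a fixed labor force, u_{t+1} = u_t + s·(1−u_t) − f·u_t = u_t·(1−s−f) + s.
Here 1−s−f = 0.541 and s = 0.019.
u_1 = 0.012000 × 0.541 + 0.019 = 0.025492.
u_2 = 0.025492 × 0.541 + 0.019 = 0.032791.
u_3 = 0.032791 × 0.541 + 0.019 = 0.036740.
u_4 = 0.036740 × 0.541 + 0.019 = 0.038876.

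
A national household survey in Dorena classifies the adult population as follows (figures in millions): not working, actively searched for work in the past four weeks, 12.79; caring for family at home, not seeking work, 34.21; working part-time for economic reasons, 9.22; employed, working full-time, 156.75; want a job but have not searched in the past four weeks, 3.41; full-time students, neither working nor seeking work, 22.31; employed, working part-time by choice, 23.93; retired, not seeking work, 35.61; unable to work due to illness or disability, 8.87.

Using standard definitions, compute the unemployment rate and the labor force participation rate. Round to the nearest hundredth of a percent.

Employed = 9.22 + 156.75 + 23.93 = 189.90 million (anyone who worked, including part-time for economic reasons, counts as employed).
Unemployed = 12.79 million.
Labor force = 189.90 + 12.79 = 202.69 million.
Not in labor force = 34.21 + 3.41 + 22.31 + 35.61 + 8.87 = 104.41 million (those not working and not actively searching are outside the labor force — including those who want a job but have given up searching).
Civilian working-age population = 202.69 + 104.41 = 307.10 million.
Unemployment rate = 12.79 / 202.69 = 6.31%.
Labor force participation rate = 202.69 / 307.10 = 66.00%.

Unemployment rate ≈ 6.31%; labor force participation rate ≈ 66.00%.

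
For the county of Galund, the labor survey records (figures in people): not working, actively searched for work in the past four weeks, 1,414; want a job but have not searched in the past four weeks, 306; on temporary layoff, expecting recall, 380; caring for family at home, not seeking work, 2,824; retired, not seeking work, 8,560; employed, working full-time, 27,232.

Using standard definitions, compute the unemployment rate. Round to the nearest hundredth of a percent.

Unemployment rate ≈ 6.18%.

Employed = 27,232.
Unemployed = 1,414 + 380 = 1,794 (jobless and actively searching, or on temporary layoff).
Labor force = 27,232 + 1,794 = 29,026.
Unemployment rate = 1,794 / 29,026 = 6.18%.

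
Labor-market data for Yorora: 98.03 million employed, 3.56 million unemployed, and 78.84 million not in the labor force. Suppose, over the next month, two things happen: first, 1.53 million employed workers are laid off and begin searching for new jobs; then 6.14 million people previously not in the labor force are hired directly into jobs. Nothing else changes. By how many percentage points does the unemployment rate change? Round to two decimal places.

Initially, labor force = 98.03 + 3.56 = 101.59 million, so u = 3.56/101.59 = 3.50%.
After the first change, employed falls and unemployed rises by 1.53; labor force unchanged → E = 96.50, U = 5.09, labor force = 101.59 million.
After the second change, employed and labor force both rise by 6.14; unemployed unchanged → E = 102.64, U = 5.09, labor force = 107.73 million.
New unemployment rate = 5.09 / 107.73 = 4.72%.
Change = 4.72% − 3.50% = +1.22 percentage points.

The unemployment rate changes by +1.22 percentage points.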